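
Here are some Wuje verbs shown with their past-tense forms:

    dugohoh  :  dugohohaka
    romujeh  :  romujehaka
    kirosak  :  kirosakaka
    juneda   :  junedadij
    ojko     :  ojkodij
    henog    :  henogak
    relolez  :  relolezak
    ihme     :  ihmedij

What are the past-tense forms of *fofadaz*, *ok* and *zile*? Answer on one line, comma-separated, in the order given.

fofadazak, okaka, ziledij

The suffix is conditioned by the final sound: -aka when the stem ends in a voiceless consonant (*dugohoh*, *romujeh*, *kirosak*); -ak when the stem ends in a voiced consonant (*henog*, *relolez*); -dij when the stem ends in a vowel (*juneda*, *ojko*, *ihme*).
*fofadaz* — final sound /z/ (a voiced consonant) → -ak → *fofadazak*.
Since the final sound of *ok* is /k/ (a voiceless consonant), it takes -aka, giving *okaka*.
Since the final sound of *zile* is /e/ (a vowel), it takes -dij, giving *ziledij*.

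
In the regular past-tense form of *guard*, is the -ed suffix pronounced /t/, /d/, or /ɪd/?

The stem *guard* ends in /t/ or /d/.
The -ed suffix is realized as /ɪd/ after /t, d/; as /t/ after other voiceless consonants; and as /d/ after other voiced sounds.
So -ed on *guard* is pronounced /ɪd/.

/ɪd/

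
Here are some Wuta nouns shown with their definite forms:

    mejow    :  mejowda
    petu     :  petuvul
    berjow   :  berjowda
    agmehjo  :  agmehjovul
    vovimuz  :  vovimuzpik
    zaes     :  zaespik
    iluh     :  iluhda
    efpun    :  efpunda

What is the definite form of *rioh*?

The alternation tracks the final sound of the stem — -pik when the stem ends in a sibilant (*vovimuz*, *zaes*); -da when the stem ends in a non-sibilant consonant (*mejow*, *berjow*, *iluh*, *efpun*); -vul when the stem ends in a vowel (*petu*, *agmehjo*).
Since the final sound of *rioh* is /h/ (a non-sibilant consonant), it takes -da, giving *riohda*.

riohda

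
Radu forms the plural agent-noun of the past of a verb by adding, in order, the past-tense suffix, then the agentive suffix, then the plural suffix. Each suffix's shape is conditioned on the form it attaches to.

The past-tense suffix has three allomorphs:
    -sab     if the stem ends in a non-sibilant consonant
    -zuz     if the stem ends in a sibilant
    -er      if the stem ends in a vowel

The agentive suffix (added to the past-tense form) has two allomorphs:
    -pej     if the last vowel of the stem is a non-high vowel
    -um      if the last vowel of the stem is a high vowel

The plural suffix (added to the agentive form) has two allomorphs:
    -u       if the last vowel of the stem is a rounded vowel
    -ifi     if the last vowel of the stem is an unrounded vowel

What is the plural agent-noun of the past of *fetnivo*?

fetnivoerpejifi

Since the final sound of *fetnivo* is /o/ (a vowel), it takes -er, giving *fetnivoer*.
The last vowel of the past-tense form *fetnivoer* is /e/, which is a non-high vowel, so the agentive suffix is -pej, giving *fetnivoerpej*.
The agentive form *fetnivoerpej*: last vowel = /e/, an unrounded vowel → -ifi → *fetnivoerpejifi*.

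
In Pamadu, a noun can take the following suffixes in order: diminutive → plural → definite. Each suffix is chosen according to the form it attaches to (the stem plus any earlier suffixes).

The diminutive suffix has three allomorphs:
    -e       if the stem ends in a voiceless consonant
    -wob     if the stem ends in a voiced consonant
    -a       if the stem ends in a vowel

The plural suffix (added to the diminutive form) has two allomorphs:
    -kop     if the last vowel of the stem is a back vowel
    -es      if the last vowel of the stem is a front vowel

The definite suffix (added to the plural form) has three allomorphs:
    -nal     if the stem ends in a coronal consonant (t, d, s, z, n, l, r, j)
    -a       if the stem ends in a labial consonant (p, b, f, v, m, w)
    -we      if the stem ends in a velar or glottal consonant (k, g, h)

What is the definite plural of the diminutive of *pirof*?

The final sound of *pirof* is /f/, which is a voiceless consonant, so the diminutive suffix is -e, giving *pirofe*.
The last vowel of the diminutive form *pirofe* is /e/, which is a front vowel, so the plural suffix is -es, giving *pirofees*.
The final consonant of the plural form *pirofees* is /s/, which is coronal, so the definite suffix is -nal, giving *pirofeesnal*.

pirofeesnal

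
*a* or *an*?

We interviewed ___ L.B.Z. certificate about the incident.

an

The indefinite article is chosen by the initial *sound* of the following word, not its spelling.
The initialism *L.B.Z.* is read letter by letter; the first letter, L, is pronounced /ɛl/, which begins with a vowel sound.
So the article is *an*: We interviewed an L.B.Z. certificate about the incident.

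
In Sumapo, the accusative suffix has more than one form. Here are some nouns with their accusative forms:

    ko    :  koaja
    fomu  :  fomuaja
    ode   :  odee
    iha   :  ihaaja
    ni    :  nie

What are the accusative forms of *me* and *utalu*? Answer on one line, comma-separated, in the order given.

mee, utaluaja

The pattern is front/back vowel harmony: -e when the last vowel of the stem is a front vowel (*ode*, *ni*); -aja when the last vowel of the stem is a back vowel (*ko*, *fomu*, *iha*).
Since the last vowel of *me* is /e/ (a front vowel), it takes -e, giving *mee*.
Since the last vowel of *utalu* is /u/ (a back vowel), it takes -aja, giving *utaluaja*.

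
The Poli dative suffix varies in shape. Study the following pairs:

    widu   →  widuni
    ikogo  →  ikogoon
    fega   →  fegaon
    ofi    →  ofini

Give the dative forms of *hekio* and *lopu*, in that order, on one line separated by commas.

Looking at the last vowel of each stem: -ni when the last vowel of the stem is a high vowel (*widu*, *ofi*); -on when the last vowel of the stem is a non-high vowel (*ikogo*, *fega*).
Since the last vowel of *hekio* is /o/ (a non-high vowel), it takes -on, giving *hekioon*.
The last vowel of *lopu* is /u/, which is a high vowel, so the suffix is -ni, giving *lopuni*.

hekioon, lopuni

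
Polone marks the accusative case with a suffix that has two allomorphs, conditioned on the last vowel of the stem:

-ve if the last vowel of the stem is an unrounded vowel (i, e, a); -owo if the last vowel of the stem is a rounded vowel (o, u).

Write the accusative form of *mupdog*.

*mupdog* — last vowel /o/ (a rounded vowel) → -owo → *mupdogowo*.

mupdogowo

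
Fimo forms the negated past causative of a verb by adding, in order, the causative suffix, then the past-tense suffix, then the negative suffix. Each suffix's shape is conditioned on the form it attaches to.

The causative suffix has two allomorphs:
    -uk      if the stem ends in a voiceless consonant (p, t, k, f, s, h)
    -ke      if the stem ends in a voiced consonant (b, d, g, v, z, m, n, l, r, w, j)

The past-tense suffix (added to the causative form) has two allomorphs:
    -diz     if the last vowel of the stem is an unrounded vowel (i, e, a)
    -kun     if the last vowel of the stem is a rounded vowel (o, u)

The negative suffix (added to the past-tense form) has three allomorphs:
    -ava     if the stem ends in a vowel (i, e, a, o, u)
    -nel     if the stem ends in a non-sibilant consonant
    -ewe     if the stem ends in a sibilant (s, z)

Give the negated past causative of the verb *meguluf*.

megulufukkunnel

The final consonant of *meguluf* is /f/, which is voiceless, so the causative suffix is -uk, giving *megulufuk*.
The causative form *megulufuk*: last vowel = /u/, a rounded vowel → -kun → *megulufukkun*.
The final sound of the past-tense form *megulufukkun* is /n/, which is a non-sibilant consonant, so the negative suffix is -nel, giving *megulufukkunnel*.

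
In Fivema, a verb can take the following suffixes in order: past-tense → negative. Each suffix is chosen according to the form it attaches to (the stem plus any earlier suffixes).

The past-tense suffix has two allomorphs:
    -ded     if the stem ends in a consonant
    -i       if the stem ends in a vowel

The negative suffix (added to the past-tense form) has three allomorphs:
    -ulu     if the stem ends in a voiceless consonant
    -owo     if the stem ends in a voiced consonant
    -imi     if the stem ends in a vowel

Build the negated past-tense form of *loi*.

The final sound of *loi* is /i/, which is a vowel, so the past-tense suffix is -i, giving *loii*.
The past-tense form *loii*: final sound = /i/, a vowel → -imi → *loiiimi*.

loiiimi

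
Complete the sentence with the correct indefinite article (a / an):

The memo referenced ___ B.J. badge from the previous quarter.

The indefinite article is chosen by the initial *sound* of the following word, not its spelling.
The initialism *B.J.* is read letter by letter; the first letter, B, is pronounced /biː/, which begins with a consonant sound.
So the article is *a*: The memo referenced a B.J. badge from the previous quarter.

a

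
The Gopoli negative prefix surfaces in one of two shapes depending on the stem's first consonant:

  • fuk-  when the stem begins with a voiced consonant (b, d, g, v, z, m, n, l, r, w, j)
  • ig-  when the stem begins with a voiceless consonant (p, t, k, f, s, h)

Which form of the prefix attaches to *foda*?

ig-

*foda* — first consonant /f/ (voiceless) → ig-.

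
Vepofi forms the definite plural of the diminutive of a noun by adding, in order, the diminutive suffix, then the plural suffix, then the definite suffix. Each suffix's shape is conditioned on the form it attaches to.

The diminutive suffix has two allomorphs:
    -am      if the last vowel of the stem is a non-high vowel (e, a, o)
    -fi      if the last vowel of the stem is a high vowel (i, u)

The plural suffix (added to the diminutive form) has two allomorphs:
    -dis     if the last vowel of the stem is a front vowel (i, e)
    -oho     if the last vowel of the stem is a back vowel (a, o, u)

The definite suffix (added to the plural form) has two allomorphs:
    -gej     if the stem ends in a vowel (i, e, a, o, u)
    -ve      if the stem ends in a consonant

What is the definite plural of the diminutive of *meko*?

*meko*: last vowel = /o/, a non-high vowel → -am → *mekoam*.
The last vowel of the diminutive form *mekoam* is /a/, which is a back vowel, so the plural suffix is -oho, giving *mekoamoho*.
The plural form *mekoamoho* — final sound /o/ (a vowel) → -gej → *mekoamohogej*.

mekoamohogej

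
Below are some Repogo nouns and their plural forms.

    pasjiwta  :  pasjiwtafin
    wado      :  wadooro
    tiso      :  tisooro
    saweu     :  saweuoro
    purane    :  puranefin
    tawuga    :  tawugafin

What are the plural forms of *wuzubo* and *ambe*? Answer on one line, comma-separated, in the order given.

wuzubooro, ambefin

Looking at the last vowel of each stem: -oro when the last vowel of the stem is a rounded vowel (*wado*, *tiso*, *saweu*); -fin when the last vowel of the stem is an unrounded vowel (*pasjiwta*, *purane*, *tawuga*).
The last vowel of *wuzubo* is /o/, which is a rounded vowel, so the suffix is -oro, giving *wuzubooro*.
The last vowel of *ambe* is /e/, which is an unrounded vowel, so the suffix is -fin, giving *ambefin*.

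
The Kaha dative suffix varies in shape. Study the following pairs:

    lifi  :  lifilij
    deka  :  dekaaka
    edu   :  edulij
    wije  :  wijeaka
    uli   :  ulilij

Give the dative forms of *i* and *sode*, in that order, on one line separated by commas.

ilij, sodeaka

The pattern is height harmony: -lij when the last vowel of the stem is a high vowel (*lifi*, *edu*, *uli*); -aka when the last vowel of the stem is a non-high vowel (*deka*, *wije*).
Since the last vowel of *i* is /i/ (a high vowel), it takes -lij, giving *ilij*.
Since the last vowel of *sode* is /e/ (a non-high vowel), it takes -aka, giving *sodeaka*.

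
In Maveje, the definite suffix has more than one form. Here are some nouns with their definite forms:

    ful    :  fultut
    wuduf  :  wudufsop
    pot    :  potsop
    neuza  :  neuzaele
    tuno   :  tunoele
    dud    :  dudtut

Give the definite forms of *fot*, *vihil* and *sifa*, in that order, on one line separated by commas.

The alternation tracks the final sound of the stem — -sop when the stem ends in a voiceless consonant (*wuduf*, *pot*); -tut when the stem ends in a voiced consonant (*ful*, *dud*); -ele when the stem ends in a vowel (*neuza*, *tuno*).
Since the final sound of *fot* is /t/ (a voiceless consonant), it takes -sop, giving *fotsop*.
*vihil*: final sound = /l/, a voiced consonant → -tut → *vihiltut*.
Since the final sound of *sifa* is /a/ (a vowel), it takes -ele, giving *sifaele*.

fotsop, vihiltut, sifaele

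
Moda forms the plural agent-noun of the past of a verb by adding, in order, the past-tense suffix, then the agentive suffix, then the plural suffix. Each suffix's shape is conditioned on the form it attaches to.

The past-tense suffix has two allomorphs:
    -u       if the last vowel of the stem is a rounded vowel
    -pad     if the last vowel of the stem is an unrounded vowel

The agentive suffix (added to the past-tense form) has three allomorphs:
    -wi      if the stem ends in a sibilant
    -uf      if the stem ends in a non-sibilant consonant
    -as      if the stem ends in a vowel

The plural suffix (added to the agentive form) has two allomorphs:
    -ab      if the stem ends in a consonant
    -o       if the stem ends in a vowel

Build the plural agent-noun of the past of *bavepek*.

Since the last vowel of *bavepek* is /e/ (an unrounded vowel), it takes -pad, giving *bavepekpad*.
The final sound of the past-tense form *bavepekpad* is /d/, which is a non-sibilant consonant, so the agentive suffix is -uf, giving *bavepekpaduf*.
The agentive form *bavepekpaduf*: final sound = /f/, a consonant → -ab → *bavepekpadufab*.

bavepekpadufab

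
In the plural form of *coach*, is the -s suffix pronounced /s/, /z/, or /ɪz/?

/ɪz/

The stem *coach* ends in a sibilant (/s, z, ʃ, ʒ, tʃ, dʒ/).
The plural suffix surfaces as /ɪz/ after sibilants, /s/ after other voiceless consonants, and /z/ after other voiced sounds.
So the plural -s on *coach* is pronounced /ɪz/.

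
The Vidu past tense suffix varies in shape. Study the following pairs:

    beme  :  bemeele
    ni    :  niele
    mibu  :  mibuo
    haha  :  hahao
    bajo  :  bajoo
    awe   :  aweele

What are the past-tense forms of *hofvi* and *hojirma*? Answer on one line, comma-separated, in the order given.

hofviele, hojirmao

Looking at the last vowel of each stem: -ele when the last vowel of the stem is a front vowel (*beme*, *ni*, *awe*); -o when the last vowel of the stem is a back vowel (*mibu*, *haha*, *bajo*).
*hofvi*: last vowel = /i/, a front vowel → -ele → *hofviele*.
Since the last vowel of *hojirma* is /a/ (a back vowel), it takes -o, giving *hojirmao*.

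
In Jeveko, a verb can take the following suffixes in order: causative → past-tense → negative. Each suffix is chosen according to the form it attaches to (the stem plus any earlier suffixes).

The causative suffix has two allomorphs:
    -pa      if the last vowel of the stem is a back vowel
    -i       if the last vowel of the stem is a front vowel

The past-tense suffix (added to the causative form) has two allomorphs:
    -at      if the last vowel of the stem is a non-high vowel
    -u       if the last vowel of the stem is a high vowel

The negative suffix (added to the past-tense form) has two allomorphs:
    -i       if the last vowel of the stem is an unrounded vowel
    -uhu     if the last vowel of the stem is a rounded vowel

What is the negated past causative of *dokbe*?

Since the last vowel of *dokbe* is /e/ (a front vowel), it takes -i, giving *dokbei*.
The causative form *dokbei* — last vowel /i/ (a high vowel) → -u → *dokbeiu*.
Since the last vowel of the past-tense form *dokbeiu* is /u/ (a rounded vowel), it takes -uhu, giving *dokbeiuuhu*.

dokbeiuuhu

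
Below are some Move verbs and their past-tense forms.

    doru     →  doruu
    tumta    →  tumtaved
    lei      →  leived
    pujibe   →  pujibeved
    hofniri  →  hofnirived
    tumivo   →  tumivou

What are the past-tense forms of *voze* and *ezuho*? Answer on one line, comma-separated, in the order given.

vozeved, ezuhou

The pattern is rounding harmony: -u when the last vowel of the stem is a rounded vowel (*doru*, *tumivo*); -ved when the last vowel of the stem is an unrounded vowel (*tumta*, *lei*, *pujibe*, *hofniri*).
*voze* — last vowel /e/ (an unrounded vowel) → -ved → *vozeved*.
Since the last vowel of *ezuho* is /o/ (a rounded vowel), it takes -u, giving *ezuhou*.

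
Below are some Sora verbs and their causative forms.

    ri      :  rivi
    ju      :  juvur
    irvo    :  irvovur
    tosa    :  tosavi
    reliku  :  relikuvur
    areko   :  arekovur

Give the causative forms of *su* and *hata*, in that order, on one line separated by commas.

suvur, hatavi

The pattern is rounding harmony: -vur when the last vowel of the stem is a rounded vowel (*ju*, *irvo*, *reliku*, *areko*); -vi when the last vowel of the stem is an unrounded vowel (*ri*, *tosa*).
*su*: last vowel = /u/, a rounded vowel → -vur → *suvur*.
*hata* — last vowel /a/ (an unrounded vowel) → -vi → *hatavi*.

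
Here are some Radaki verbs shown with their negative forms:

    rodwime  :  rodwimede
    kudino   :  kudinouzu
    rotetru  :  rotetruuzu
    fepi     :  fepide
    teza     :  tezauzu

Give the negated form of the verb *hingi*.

hingide

The suffix is conditioned by the last vowel: -de when the last vowel of the stem is a front vowel (*rodwime*, *fepi*); -uzu when the last vowel of the stem is a back vowel (*kudino*, *rotetru*, *teza*).
*hingi* — last vowel /i/ (a front vowel) → -de → *hingide*.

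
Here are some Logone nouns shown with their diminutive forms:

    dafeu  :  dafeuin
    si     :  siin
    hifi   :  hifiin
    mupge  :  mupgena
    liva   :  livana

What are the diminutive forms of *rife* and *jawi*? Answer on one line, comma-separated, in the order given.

The suffix is conditioned by the last vowel: -in when the last vowel of the stem is a high vowel (*dafeu*, *si*, *hifi*); -na when the last vowel of the stem is a non-high vowel (*mupge*, *liva*).
Since the last vowel of *rife* is /e/ (a non-high vowel), it takes -na, giving *rifena*.
*jawi*: last vowel = /i/, a high vowel → -in → *jawiin*.

rifena, jawiin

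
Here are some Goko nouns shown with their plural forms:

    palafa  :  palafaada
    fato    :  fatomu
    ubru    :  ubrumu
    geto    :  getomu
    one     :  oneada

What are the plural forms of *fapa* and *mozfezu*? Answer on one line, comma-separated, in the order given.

fapaada, mozfezumu

The pattern is rounding harmony: -mu when the last vowel of the stem is a rounded vowel (*fato*, *ubru*, *geto*); -ada when the last vowel of the stem is an unrounded vowel (*palafa*, *one*).
*fapa*: last vowel = /a/, an unrounded vowel → -ada → *fapaada*.
Since the last vowel of *mozfezu* is /u/ (a rounded vowel), it takes -mu, giving *mozfezumu*.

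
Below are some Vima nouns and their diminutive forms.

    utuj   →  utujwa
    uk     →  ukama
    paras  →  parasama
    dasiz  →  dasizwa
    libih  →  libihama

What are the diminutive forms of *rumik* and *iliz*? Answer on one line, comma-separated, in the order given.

rumikama, ilizwa

The alternation tracks the final consonant of the stem — -ama when the stem ends in a voiceless consonant (*uk*, *paras*, *libih*); -wa when the stem ends in a voiced consonant (*utuj*, *dasiz*).
The final consonant of *rumik* is /k/, which is voiceless, so the suffix is -ama, giving *rumikama*.
The final consonant of *iliz* is /z/, which is voiced, so the suffix is -wa, giving *ilizwa*.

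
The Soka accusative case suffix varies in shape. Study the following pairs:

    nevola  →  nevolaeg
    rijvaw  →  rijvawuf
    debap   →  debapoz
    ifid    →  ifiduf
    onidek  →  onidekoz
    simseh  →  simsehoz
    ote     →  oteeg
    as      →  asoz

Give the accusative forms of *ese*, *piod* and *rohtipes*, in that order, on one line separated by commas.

The alternation tracks the final sound of the stem — -oz when the stem ends in a voiceless consonant (*debap*, *onidek*, *simseh*, *as*); -uf when the stem ends in a voiced consonant (*rijvaw*, *ifid*); -eg when the stem ends in a vowel (*nevola*, *ote*).
*ese* — final sound /e/ (a vowel) → -eg → *eseeg*.
*piod*: final sound = /d/, a voiced consonant → -uf → *pioduf*.
*rohtipes*: final sound = /s/, a voiceless consonant → -oz → *rohtipesoz*.

eseeg, pioduf, rohtipesoz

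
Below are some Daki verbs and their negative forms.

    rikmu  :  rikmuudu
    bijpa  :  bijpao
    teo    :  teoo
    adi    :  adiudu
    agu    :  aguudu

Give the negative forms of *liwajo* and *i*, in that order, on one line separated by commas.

The pattern is height harmony: -udu when the last vowel of the stem is a high vowel (*rikmu*, *adi*, *agu*); -o when the last vowel of the stem is a non-high vowel (*bijpa*, *teo*).
Since the last vowel of *liwajo* is /o/ (a non-high vowel), it takes -o, giving *liwajoo*.
The last vowel of *i* is /i/, which is a high vowel, so the suffix is -udu, giving *iudu*.

liwajoo, iudu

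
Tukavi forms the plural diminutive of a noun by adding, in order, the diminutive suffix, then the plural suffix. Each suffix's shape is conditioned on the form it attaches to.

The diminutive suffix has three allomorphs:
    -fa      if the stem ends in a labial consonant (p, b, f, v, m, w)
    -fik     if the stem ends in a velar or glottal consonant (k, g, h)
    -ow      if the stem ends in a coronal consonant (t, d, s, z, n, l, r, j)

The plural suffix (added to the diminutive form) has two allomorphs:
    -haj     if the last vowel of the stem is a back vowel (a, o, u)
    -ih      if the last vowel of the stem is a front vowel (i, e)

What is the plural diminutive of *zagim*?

zagimfahaj

*zagim* — final consonant /m/ (labial) → -fa → *zagimfa*.
Since the last vowel of the diminutive form *zagimfa* is /a/ (a back vowel), it takes -haj, giving *zagimfahaj*.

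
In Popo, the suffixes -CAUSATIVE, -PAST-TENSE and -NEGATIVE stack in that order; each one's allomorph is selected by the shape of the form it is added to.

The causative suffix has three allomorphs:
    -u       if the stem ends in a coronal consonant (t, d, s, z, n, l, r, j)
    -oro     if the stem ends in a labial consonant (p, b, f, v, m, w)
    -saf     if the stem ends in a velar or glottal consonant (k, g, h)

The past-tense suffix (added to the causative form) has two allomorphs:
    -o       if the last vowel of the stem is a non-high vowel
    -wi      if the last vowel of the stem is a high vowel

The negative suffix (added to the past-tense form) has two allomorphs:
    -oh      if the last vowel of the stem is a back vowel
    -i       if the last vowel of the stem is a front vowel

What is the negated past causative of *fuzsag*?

fuzsagsafooh

*fuzsag*: final consonant = /g/, velar/glottal → -saf → *fuzsagsaf*.
The causative form *fuzsagsaf*: last vowel = /a/, a non-high vowel → -o → *fuzsagsafo*.
The last vowel of the past-tense form *fuzsagsafo* is /o/, which is a back vowel, so the negative suffix is -oh, giving *fuzsagsafooh*.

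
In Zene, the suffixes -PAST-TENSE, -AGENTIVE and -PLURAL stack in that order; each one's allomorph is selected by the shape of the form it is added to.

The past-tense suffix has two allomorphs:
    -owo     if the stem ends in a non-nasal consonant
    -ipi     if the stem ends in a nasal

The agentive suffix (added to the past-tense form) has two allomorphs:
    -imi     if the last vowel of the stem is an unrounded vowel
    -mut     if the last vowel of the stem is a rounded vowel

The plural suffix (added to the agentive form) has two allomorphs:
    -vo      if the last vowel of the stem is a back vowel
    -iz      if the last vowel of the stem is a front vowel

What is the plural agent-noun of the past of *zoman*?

zomanipiimiiz

Since the final consonant of *zoman* is /n/ (a nasal), it takes -ipi, giving *zomanipi*.
The last vowel of the past-tense form *zomanipi* is /i/, which is an unrounded vowel, so the agentive suffix is -imi, giving *zomanipiimi*.
Since the last vowel of the agentive form *zomanipiimi* is /i/ (a front vowel), it takes -iz, giving *zomanipiimiiz*.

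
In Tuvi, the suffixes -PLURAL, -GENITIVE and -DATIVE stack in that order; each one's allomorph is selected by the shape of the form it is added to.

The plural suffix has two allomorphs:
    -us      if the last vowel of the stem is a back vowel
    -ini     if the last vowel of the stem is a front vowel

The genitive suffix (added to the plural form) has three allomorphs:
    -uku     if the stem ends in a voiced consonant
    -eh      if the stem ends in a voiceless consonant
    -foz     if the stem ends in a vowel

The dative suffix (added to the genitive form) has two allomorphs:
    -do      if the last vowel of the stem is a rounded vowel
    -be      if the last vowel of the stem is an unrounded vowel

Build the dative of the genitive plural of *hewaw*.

Since the last vowel of *hewaw* is /a/ (a back vowel), it takes -us, giving *hewawus*.
The plural form *hewawus* — final sound /s/ (a voiceless consonant) → -eh → *hewawuseh*.
The genitive form *hewawuseh*: last vowel = /e/, an unrounded vowel → -be → *hewawusehbe*.

hewawusehbe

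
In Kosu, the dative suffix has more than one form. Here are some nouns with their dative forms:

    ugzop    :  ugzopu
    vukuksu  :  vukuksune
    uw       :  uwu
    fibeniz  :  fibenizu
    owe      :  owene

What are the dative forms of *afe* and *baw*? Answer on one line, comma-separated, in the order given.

afene, bawu

Looking at the final sound of each stem: -u when the stem ends in a consonant (*ugzop*, *uw*, *fibeniz*); -ne when the stem ends in a vowel (*vukuksu*, *owe*).
The final sound of *afe* is /e/, which is a vowel, so the suffix is -ne, giving *afene*.
The final sound of *baw* is /w/, which is a consonant, so the suffix is -u, giving *bawu*.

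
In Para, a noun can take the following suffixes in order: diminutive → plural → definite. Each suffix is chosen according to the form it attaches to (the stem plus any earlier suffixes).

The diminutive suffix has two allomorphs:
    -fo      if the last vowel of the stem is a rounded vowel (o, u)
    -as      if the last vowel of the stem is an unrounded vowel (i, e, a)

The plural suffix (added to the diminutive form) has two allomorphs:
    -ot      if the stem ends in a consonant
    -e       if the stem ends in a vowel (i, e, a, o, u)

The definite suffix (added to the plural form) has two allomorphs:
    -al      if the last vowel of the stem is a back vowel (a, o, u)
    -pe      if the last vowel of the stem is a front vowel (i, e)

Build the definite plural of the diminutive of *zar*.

*zar*: last vowel = /a/, an unrounded vowel → -as → *zaras*.
The final sound of the diminutive form *zaras* is /s/, which is a consonant, so the plural suffix is -ot, giving *zarasot*.
Since the last vowel of the plural form *zarasot* is /o/ (a back vowel), it takes -al, giving *zarasotal*.

zarasotal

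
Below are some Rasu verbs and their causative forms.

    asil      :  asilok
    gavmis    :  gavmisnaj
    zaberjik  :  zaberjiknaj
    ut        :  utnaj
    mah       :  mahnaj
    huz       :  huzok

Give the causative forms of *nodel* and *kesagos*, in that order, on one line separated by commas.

Looking at the final consonant of each stem: -naj when the stem ends in a voiceless consonant (*gavmis*, *zaberjik*, *ut*, *mah*); -ok when the stem ends in a voiced consonant (*asil*, *huz*).
The final consonant of *nodel* is /l/, which is voiced, so the suffix is -ok, giving *nodelok*.
*kesagos*: final consonant = /s/, voiceless → -naj → *kesagosnaj*.

nodelok, kesagosnaj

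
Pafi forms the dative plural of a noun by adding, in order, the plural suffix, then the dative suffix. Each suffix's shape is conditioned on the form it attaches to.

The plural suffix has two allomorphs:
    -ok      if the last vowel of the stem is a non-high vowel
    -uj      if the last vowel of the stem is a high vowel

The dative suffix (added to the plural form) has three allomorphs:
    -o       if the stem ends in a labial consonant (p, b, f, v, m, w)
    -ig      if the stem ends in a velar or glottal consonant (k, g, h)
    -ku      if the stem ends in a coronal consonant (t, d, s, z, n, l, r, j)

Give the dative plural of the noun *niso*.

*niso* — last vowel /o/ (a non-high vowel) → -ok → *nisook*.
The final consonant of the plural form *nisook* is /k/, which is velar/glottal, so the dative suffix is -ig, giving *nisookig*.

nisookig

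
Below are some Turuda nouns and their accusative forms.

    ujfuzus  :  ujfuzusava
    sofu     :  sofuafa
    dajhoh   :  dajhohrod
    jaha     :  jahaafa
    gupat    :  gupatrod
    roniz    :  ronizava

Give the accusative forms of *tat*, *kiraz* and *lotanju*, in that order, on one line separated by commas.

The alternation tracks the final sound of the stem — -ava when the stem ends in a sibilant (*ujfuzus*, *roniz*); -rod when the stem ends in a non-sibilant consonant (*dajhoh*, *gupat*); -afa when the stem ends in a vowel (*sofu*, *jaha*).
The final sound of *tat* is /t/, which is a non-sibilant consonant, so the suffix is -rod, giving *tatrod*.
Since the final sound of *kiraz* is /z/ (a sibilant), it takes -ava, giving *kirazava*.
*lotanju* — final sound /u/ (a vowel) → -afa → *lotanjuafa*.

tatrod, kirazava, lotanjuafa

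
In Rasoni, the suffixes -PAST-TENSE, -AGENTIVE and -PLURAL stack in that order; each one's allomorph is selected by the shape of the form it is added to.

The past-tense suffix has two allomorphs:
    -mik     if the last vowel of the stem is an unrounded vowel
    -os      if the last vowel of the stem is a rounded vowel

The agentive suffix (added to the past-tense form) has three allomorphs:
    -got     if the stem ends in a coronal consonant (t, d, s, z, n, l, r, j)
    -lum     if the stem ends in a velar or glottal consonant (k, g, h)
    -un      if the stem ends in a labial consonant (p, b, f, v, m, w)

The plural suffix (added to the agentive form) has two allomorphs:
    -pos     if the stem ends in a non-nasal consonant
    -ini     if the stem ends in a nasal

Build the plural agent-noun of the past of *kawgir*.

kawgirmiklumini

The last vowel of *kawgir* is /i/, which is an unrounded vowel, so the past-tense suffix is -mik, giving *kawgirmik*.
Since the final consonant of the past-tense form *kawgirmik* is /k/ (velar/glottal), it takes -lum, giving *kawgirmiklum*.
Since the final consonant of the agentive form *kawgirmiklum* is /m/ (a nasal), it takes -ini, giving *kawgirmiklumini*.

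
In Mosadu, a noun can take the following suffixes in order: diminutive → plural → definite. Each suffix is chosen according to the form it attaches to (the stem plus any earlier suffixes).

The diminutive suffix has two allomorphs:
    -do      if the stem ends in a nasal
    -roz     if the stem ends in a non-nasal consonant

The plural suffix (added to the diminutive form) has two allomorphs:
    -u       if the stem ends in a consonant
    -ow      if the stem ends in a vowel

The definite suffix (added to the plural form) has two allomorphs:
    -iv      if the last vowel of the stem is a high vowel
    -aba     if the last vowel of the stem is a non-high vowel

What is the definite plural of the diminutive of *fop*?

foprozuiv

The final consonant of *fop* is /p/, which is non-nasal, so the diminutive suffix is -roz, giving *foproz*.
The final sound of the diminutive form *foproz* is /z/, which is a consonant, so the plural suffix is -u, giving *foprozu*.
The last vowel of the plural form *foprozu* is /u/, which is a high vowel, so the definite suffix is -iv, giving *foprozuiv*.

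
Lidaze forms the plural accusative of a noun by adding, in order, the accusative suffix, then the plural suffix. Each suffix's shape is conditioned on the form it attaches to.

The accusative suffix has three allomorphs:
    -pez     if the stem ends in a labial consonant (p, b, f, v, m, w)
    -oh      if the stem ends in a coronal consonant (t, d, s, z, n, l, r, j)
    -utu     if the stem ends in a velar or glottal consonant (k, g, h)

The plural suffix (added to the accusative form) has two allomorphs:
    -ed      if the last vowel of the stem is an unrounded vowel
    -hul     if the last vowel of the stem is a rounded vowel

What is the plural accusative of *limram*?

*limram* — final consonant /m/ (labial) → -pez → *limrampez*.
The accusative form *limrampez*: last vowel = /e/, an unrounded vowel → -ed → *limrampezed*.

limrampezed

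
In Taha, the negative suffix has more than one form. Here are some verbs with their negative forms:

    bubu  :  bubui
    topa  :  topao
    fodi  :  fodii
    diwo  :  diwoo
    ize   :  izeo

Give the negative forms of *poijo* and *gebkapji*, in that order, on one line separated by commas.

poijoo, gebkapjii

The pattern is height harmony: -i when the last vowel of the stem is a high vowel (*bubu*, *fodi*); -o when the last vowel of the stem is a non-high vowel (*topa*, *diwo*, *ize*).
*poijo* — last vowel /o/ (a non-high vowel) → -o → *poijoo*.
Since the last vowel of *gebkapji* is /i/ (a high vowel), it takes -i, giving *gebkapjii*.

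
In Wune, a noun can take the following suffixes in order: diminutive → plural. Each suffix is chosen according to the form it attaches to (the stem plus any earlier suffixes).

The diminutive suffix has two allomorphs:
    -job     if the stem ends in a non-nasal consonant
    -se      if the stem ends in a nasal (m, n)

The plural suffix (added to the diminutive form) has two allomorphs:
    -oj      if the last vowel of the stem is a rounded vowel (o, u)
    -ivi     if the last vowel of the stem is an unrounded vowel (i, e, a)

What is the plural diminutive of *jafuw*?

*jafuw*: final consonant = /w/, non-nasal → -job → *jafuwjob*.
Since the last vowel of the diminutive form *jafuwjob* is /o/ (a rounded vowel), it takes -oj, giving *jafuwjoboj*.

jafuwjoboj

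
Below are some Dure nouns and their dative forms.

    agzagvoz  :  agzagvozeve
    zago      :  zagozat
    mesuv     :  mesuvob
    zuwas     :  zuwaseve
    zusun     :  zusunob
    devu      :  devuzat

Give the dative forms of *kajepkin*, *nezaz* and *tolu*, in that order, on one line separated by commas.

The alternation tracks the final sound of the stem — -eve when the stem ends in a sibilant (*agzagvoz*, *zuwas*); -ob when the stem ends in a non-sibilant consonant (*mesuv*, *zusun*); -zat when the stem ends in a vowel (*zago*, *devu*).
Since the final sound of *kajepkin* is /n/ (a non-sibilant consonant), it takes -ob, giving *kajepkinob*.
*nezaz*: final sound = /z/, a sibilant → -eve → *nezazeve*.
*tolu*: final sound = /u/, a vowel → -zat → *toluzat*.

kajepkinob, nezazeve, toluzat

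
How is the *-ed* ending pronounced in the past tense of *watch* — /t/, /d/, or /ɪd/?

/t/

The stem *watch* ends in a voiceless consonant other than /t/.
The -ed suffix is realized as /ɪd/ after /t, d/; as /t/ after other voiceless consonants; and as /d/ after other voiced sounds.
So -ed on *watch* is pronounced /t/.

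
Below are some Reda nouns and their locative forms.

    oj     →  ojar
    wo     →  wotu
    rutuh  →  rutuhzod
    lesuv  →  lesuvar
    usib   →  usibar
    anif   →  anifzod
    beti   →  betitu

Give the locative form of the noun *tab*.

The suffix is conditioned by the final sound: -zod when the stem ends in a voiceless consonant (*rutuh*, *anif*); -ar when the stem ends in a voiced consonant (*oj*, *lesuv*, *usib*); -tu when the stem ends in a vowel (*wo*, *beti*).
*tab*: final sound = /b/, a voiced consonant → -ar → *tabar*.

tabar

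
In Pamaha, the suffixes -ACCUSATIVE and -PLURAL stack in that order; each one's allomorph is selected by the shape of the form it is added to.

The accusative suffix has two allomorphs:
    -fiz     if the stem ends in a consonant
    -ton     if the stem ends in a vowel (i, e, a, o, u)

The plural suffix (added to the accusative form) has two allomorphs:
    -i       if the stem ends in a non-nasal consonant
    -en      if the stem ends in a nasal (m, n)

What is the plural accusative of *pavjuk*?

pavjukfizi

The final sound of *pavjuk* is /k/, which is a consonant, so the accusative suffix is -fiz, giving *pavjukfiz*.
The final consonant of the accusative form *pavjukfiz* is /z/, which is non-nasal, so the plural suffix is -i, giving *pavjukfizi*.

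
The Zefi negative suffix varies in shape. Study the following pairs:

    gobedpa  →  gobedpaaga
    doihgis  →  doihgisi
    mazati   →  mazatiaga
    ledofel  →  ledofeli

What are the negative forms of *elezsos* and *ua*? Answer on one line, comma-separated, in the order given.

The pattern is consonant vs. vowel: -i when the stem ends in a consonant (*doihgis*, *ledofel*); -aga when the stem ends in a vowel (*gobedpa*, *mazati*).
The final sound of *elezsos* is /s/, which is a consonant, so the suffix is -i, giving *elezsosi*.
*ua*: final sound = /a/, a vowel → -aga → *uaaga*.

elezsosi, uaaga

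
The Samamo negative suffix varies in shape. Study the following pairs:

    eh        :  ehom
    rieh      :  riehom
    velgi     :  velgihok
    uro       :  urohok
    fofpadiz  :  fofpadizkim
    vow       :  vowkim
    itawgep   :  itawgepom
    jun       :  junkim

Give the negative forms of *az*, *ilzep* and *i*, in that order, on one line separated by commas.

The alternation tracks the final sound of the stem — -om when the stem ends in a voiceless consonant (*eh*, *rieh*, *itawgep*); -kim when the stem ends in a voiced consonant (*fofpadiz*, *vow*, *jun*); -hok when the stem ends in a vowel (*velgi*, *uro*).
*az*: final sound = /z/, a voiced consonant → -kim → *azkim*.
Since the final sound of *ilzep* is /p/ (a voiceless consonant), it takes -om, giving *ilzepom*.
The final sound of *i* is /i/, which is a vowel, so the suffix is -hok, giving *ihok*.

azkim, ilzepom, ihok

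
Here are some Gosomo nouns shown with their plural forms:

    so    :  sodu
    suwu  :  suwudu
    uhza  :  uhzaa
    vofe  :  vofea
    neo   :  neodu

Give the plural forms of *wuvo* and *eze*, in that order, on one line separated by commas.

wuvodu, ezea

The alternation tracks the last vowel of the stem — -du when the last vowel of the stem is a rounded vowel (*so*, *suwu*, *neo*); -a when the last vowel of the stem is an unrounded vowel (*uhza*, *vofe*).
*wuvo* — last vowel /o/ (a rounded vowel) → -du → *wuvodu*.
The last vowel of *eze* is /e/, which is an unrounded vowel, so the suffix is -a, giving *ezea*.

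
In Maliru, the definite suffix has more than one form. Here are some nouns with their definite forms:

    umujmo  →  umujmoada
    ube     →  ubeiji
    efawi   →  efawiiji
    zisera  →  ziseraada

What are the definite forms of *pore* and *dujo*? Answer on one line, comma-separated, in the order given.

poreiji, dujoada

The alternation tracks the last vowel of the stem — -iji when the last vowel of the stem is a front vowel (*ube*, *efawi*); -ada when the last vowel of the stem is a back vowel (*umujmo*, *zisera*).
*pore*: last vowel = /e/, a front vowel → -iji → *poreiji*.
*dujo*: last vowel = /o/, a back vowel → -ada → *dujoada*.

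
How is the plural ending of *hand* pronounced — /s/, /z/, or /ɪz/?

/z/

The stem *hand* ends in a voiced non-sibilant sound.
The plural suffix surfaces as /ɪz/ after sibilants, /s/ after other voiceless consonants, and /z/ after other voiced sounds.
So the plural -s on *hand* is pronounced /z/.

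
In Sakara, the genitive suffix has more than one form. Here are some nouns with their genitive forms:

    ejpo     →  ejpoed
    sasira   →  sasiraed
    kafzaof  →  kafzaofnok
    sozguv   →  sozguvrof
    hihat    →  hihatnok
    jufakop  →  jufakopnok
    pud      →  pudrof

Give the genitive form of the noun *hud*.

hudrof

The alternation tracks the final sound of the stem — -nok when the stem ends in a voiceless consonant (*kafzaof*, *hihat*, *jufakop*); -rof when the stem ends in a voiced consonant (*sozguv*, *pud*); -ed when the stem ends in a vowel (*ejpo*, *sasira*).
The final sound of *hud* is /d/, which is a voiced consonant, so the suffix is -rof, giving *hudrof*.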